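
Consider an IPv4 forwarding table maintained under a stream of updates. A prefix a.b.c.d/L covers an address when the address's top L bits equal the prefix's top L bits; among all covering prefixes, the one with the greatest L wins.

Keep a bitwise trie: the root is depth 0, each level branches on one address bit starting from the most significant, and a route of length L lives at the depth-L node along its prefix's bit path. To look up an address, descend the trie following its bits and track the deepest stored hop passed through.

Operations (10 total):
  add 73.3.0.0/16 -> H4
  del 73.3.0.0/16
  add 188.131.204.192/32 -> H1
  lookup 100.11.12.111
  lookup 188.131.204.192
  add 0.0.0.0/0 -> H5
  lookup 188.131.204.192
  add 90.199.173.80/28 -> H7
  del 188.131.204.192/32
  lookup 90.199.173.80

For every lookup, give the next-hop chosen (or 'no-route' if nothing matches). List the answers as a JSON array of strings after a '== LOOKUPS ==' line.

Process each operation:
  + 73.3.0.0/16 (H4) depth=16
  - 73.3.0.0/16 clear@16
  + 188.131.204.192/32 (H1) depth=32
  lookup 100.11.12.111: bits 01 walk d0:-→d1:-→d2:- -> no-route
  lookup 188.131.204.192: bits 10111100100000111100110011000000 walk d0:-→d1:-→d2:-→d3:-→d4:-→d5:-→d6:-→d7:-→d8:-→d9:-→d10:-→d11:-→d12:-→d13:-→d14:-→d15:-→d16:-→d17:-→d18:-→d19:-→d20:-→d21:-→d22:-→d23:-→d24:-→d25:-→d26:-→d27:-→d28:-→d29:-→d30:-→d31:-→d32:H1 -> H1
  + 0.0.0.0/0 (H5) depth=0
  lookup 188.131.204.192: bits 10111100100000111100110011000000 walk d0:H5→d1:-→d2:-→d3:-→d4:-→d5:-→d6:-→d7:-→d8:-→d9:-→d10:-→d11:-→d12:-→d13:-→d14:-→d15:-→d16:-→d17:-→d18:-→d19:-→d20:-→d21:-→d22:-→d23:-→d24:-→d25:-→d26:-→d27:-→d28:-→d29:-→d30:-→d31:-→d32:H1 -> H1
  + 90.199.173.80/28 (H7) depth=28
  - 188.131.204.192/32 clear@32
  lookup 90.199.173.80: bits 0101101011000111101011010101 walk d0:H5→d1:-→d2:-→d3:-→d4:-→d5:-→d6:-→d7:-→d8:-→d9:-→d10:-→d11:-→d12:-→d13:-→d14:-→d15:-→d16:-→d17:-→d18:-→d19:-→d20:-→d21:-→d22:-→d23:-→d24:-→d25:-→d26:-→d27:-→d28:H7 -> H7

== LOOKUPS ==
["no-route","H1","H1","H7"]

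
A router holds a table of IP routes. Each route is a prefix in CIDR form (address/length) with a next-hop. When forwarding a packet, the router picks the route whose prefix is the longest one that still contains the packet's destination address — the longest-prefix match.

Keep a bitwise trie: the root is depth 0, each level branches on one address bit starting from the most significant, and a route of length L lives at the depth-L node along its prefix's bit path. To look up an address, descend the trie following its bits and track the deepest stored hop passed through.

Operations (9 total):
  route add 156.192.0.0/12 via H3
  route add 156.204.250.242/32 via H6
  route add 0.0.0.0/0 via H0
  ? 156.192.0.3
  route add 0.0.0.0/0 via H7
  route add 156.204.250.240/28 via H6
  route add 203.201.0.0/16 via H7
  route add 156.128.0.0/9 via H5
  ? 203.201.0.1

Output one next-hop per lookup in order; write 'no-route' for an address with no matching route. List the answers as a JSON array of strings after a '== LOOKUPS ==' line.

Apply in order:
  add 156.192.0.0/12 -> H3 at depth 12
  add 156.204.250.242/32 -> H6 at depth 32
  add 0.0.0.0/0 -> H0 at depth 0
  lookup 156.192.0.3: bits 100111001100 walk d0:H0→d1:-→d2:-→d3:-→d4:-→d5:-→d6:-→d7:-→d8:-→d9:-→d10:-→d11:-→d12:H3 -> H3
  add 0.0.0.0/0 -> H7 at depth 0
  add 156.204.250.240/28 -> H6 at depth 28
  add 203.201.0.0/16 -> H7 at depth 16
  add 156.128.0.0/9 -> H5 at depth 9
  lookup 203.201.0.1: bits 1100101111001001 walk d0:H7→d1:-→d2:-→d3:-→d4:-→d5:-→d6:-→d7:-→d8:-→d9:-→d10:-→d11:-→d12:-→d13:-→d14:-→d15:-→d16:H7 -> H7

== LOOKUPS ==
["H3","H7"]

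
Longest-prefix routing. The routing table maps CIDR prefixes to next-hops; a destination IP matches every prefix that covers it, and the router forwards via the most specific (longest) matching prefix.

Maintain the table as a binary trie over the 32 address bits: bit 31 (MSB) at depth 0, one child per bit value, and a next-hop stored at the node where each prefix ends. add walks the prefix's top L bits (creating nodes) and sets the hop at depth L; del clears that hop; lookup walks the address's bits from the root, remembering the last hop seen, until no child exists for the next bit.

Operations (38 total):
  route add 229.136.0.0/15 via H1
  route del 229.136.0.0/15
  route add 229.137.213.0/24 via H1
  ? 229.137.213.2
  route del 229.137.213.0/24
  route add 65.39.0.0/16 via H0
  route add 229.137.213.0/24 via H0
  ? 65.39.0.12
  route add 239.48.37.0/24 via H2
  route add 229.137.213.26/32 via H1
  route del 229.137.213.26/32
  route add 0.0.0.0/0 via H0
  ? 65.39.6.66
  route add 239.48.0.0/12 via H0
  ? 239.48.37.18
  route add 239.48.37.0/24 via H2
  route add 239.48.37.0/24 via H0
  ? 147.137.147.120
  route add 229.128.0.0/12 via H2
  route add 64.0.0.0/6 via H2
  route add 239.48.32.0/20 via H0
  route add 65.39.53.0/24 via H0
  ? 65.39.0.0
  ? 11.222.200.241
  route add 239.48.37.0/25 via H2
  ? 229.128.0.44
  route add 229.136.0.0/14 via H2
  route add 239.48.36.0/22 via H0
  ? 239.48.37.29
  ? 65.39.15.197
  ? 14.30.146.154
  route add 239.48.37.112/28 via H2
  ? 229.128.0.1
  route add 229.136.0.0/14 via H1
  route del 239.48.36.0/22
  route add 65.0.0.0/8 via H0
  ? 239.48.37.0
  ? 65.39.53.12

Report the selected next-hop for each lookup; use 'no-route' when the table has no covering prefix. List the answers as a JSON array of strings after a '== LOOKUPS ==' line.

Apply in order:
  + 229.136.0.0/15 (H1) depth=15
  del 229.136.0.0/15 (clear depth 15)
  + 229.137.213.0/24 (H1) depth=24
  Q 229.137.213.2: descend 111001011000100111010101 ; hops seen [H1] ; pick H1
  del 229.137.213.0/24 (clear depth 24)
  + 65.39.0.0/16 (H0) depth=16
  + 229.137.213.0/24 (H0) depth=24
  Q 65.39.0.12: descend 0100000100100111 ; hops seen [H0] ; pick H0
  + 239.48.37.0/24 (H2) depth=24
  + 229.137.213.26/32 (H1) depth=32
  del 229.137.213.26/32 (clear depth 32)
  + 0.0.0.0/0 (H0) depth=0
  Q 65.39.6.66: descend 0100000100100111 ; hops seen [H0,H0] ; pick H0
  + 239.48.0.0/12 (H0) depth=12
  Q 239.48.37.18: descend 111011110011000000100101 ; hops seen [H0,H0,H2] ; pick H2
  + 239.48.37.0/24 (H2) depth=24
  + 239.48.37.0/24 (H0) depth=24
  Q 147.137.147.120: descend 1 ; hops seen [H0] ; pick H0
  + 229.128.0.0/12 (H2) depth=12
  + 64.0.0.0/6 (H2) depth=6
  + 239.48.32.0/20 (H0) depth=20
  + 65.39.53.0/24 (H0) depth=24
  Q 65.39.0.0: descend 010000010010011100 ; hops seen [H0,H2,H0] ; pick H0
  Q 11.222.200.241: descend 0 ; hops seen [H0] ; pick H0
  + 239.48.37.0/25 (H2) depth=25
  Q 229.128.0.44: descend 111001011000 ; hops seen [H0,H2] ; pick H2
  + 229.136.0.0/14 (H2) depth=14
  + 239.48.36.0/22 (H0) depth=22
  Q 239.48.37.29: descend 1110111100110000001001010 ; hops seen [H0,H0,H0,H0,H0,H2] ; pick H2
  Q 65.39.15.197: descend 010000010010011100 ; hops seen [H0,H2,H0] ; pick H0
  Q 14.30.146.154: descend 0 ; hops seen [H0] ; pick H0
  + 239.48.37.112/28 (H2) depth=28
  Q 229.128.0.1: descend 111001011000 ; hops seen [H0,H2] ; pick H2
  + 229.136.0.0/14 (H1) depth=14
  del 239.48.36.0/22 (clear depth 22)
  + 65.0.0.0/8 (H0) depth=8
  Q 239.48.37.0: descend 1110111100110000001001010 ; hops seen [H0,H0,H0,H0,H2] ; pick H2
  Q 65.39.53.12: descend 010000010010011100110101 ; hops seen [H0,H2,H0,H0,H0] ; pick H0

== LOOKUPS ==
["H1","H0","H0","H2","H0","H0","H0","H2","H2","H0","H0","H2","H2","H0"]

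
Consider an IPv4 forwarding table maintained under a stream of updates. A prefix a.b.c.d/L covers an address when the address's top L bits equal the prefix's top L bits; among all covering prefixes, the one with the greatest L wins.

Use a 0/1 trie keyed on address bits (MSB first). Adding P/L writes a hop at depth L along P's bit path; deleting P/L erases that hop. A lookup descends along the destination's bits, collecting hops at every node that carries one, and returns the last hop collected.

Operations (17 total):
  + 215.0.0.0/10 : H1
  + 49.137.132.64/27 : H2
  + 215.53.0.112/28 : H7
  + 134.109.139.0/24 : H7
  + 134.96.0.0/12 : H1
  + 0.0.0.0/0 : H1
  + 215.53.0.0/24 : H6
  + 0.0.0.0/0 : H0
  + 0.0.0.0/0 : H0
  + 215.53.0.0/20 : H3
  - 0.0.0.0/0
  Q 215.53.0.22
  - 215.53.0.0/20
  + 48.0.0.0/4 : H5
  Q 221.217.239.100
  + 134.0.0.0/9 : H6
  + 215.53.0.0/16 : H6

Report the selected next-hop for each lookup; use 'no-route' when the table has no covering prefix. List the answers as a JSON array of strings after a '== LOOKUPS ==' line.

Apply in order:
  add 215.0.0.0/10 -> H1 at depth 10
  add 49.137.132.64/27 -> H2 at depth 27
  add 215.53.0.112/28 -> H7 at depth 28
  add 134.109.139.0/24 -> H7 at depth 24
  add 134.96.0.0/12 -> H1 at depth 12
  add 0.0.0.0/0 -> H1 at depth 0
  add 215.53.0.0/24 -> H6 at depth 24
  add 0.0.0.0/0 -> H0 at depth 0
  add 0.0.0.0/0 -> H0 at depth 0
  add 215.53.0.0/20 -> H3 at depth 20
  - 0.0.0.0/0 clear@0
  Q 215.53.0.22: descend 1101011100110101000000000 ; hops seen [H1,H3,H6] ; pick H6
  - 215.53.0.0/20 clear@20
  add 48.0.0.0/4 -> H5 at depth 4
  Q 221.217.239.100: descend 1101 ; hops seen [∅] ; pick no-route
  add 134.0.0.0/9 -> H6 at depth 9
  add 215.53.0.0/16 -> H6 at depth 16

== LOOKUPS ==
["H6","no-route"]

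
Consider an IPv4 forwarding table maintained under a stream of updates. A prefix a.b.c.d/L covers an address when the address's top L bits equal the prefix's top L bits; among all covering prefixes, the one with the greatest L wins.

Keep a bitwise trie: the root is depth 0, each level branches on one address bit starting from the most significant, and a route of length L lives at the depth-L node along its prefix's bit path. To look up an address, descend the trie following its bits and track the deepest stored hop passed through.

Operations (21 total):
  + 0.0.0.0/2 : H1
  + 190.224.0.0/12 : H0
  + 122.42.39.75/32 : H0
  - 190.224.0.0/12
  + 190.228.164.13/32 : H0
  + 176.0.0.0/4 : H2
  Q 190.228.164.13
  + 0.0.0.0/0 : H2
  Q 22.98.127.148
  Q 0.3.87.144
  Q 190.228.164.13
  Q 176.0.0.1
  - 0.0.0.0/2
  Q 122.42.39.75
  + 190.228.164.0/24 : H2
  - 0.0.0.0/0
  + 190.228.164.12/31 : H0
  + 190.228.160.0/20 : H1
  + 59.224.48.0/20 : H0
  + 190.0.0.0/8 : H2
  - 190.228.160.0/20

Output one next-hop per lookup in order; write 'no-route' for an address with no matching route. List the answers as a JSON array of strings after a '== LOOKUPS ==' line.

Apply in order:
  + 0.0.0.0/2 (H1) depth=2
  + 190.224.0.0/12 (H0) depth=12
  + 122.42.39.75/32 (H0) depth=32
  del 190.224.0.0/12 (clear depth 12)
  + 190.228.164.13/32 (H0) depth=32
  + 176.0.0.0/4 (H2) depth=4
  lookup 190.228.164.13: bits 10111110111001001010010000001101 walk d0:-→d1:-→d2:-→d3:-→d4:H2→d5:-→d6:-→d7:-→d8:-→d9:-→d10:-→d11:-→d12:-→d13:-→d14:-→d15:-→d16:-→d17:-→d18:-→d19:-→d20:-→d21:-→d22:-→d23:-→d24:-→d25:-→d26:-→d27:-→d28:-→d29:-→d30:-→d31:-→d32:H0 -> H0
  + 0.0.0.0/0 (H2) depth=0
  lookup 22.98.127.148: bits 00 walk d0:H2→d1:-→d2:H1 -> H1
  lookup 0.3.87.144: bits 00 walk d0:H2→d1:-→d2:H1 -> H1
  lookup 190.228.164.13: bits 10111110111001001010010000001101 walk d0:H2→d1:-→d2:-→d3:-→d4:H2→d5:-→d6:-→d7:-→d8:-→d9:-→d10:-→d11:-→d12:-→d13:-→d14:-→d15:-→d16:-→d17:-→d18:-→d19:-→d20:-→d21:-→d22:-→d23:-→d24:-→d25:-→d26:-→d27:-→d28:-→d29:-→d30:-→d31:-→d32:H0 -> H0
  lookup 176.0.0.1: bits 1011 walk d0:H2→d1:-→d2:-→d3:-→d4:H2 -> H2
  del 0.0.0.0/2 (clear depth 2)
  lookup 122.42.39.75: bits 01111010001010100010011101001011 walk d0:H2→d1:-→d2:-→d3:-→d4:-→d5:-→d6:-→d7:-→d8:-→d9:-→d10:-→d11:-→d12:-→d13:-→d14:-→d15:-→d16:-→d17:-→d18:-→d19:-→d20:-→d21:-→d22:-→d23:-→d24:-→d25:-→d26:-→d27:-→d28:-→d29:-→d30:-→d31:-→d32:H0 -> H0
  + 190.228.164.0/24 (H2) depth=24
  del 0.0.0.0/0 (clear depth 0)
  + 190.228.164.12/31 (H0) depth=31
  + 190.228.160.0/20 (H1) depth=20
  + 59.224.48.0/20 (H0) depth=20
  + 190.0.0.0/8 (H2) depth=8
  del 190.228.160.0/20 (clear depth 20)

== LOOKUPS ==
["H0","H1","H1","H0","H2","H0"]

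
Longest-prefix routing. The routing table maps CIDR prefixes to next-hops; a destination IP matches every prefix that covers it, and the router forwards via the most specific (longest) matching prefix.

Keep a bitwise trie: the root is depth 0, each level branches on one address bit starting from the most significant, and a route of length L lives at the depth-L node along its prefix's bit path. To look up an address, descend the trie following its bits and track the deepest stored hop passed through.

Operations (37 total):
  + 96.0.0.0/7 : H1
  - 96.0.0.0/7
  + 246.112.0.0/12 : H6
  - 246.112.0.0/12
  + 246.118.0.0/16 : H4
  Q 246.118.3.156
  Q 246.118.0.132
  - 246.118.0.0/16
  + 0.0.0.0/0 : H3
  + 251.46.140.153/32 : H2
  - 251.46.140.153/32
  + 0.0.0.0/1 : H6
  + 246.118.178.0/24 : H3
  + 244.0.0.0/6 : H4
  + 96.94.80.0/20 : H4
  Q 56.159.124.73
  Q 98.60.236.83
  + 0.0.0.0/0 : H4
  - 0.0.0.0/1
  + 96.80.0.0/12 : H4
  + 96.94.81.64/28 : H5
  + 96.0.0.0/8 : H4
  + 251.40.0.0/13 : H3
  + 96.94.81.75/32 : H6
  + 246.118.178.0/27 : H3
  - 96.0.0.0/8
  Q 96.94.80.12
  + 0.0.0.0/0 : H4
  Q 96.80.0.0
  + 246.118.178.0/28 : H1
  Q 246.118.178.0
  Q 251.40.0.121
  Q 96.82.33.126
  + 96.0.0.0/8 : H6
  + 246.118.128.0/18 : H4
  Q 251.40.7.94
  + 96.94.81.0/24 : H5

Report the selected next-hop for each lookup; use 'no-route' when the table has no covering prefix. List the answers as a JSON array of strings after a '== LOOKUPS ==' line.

Apply in order:
  add 96.0.0.0/7 -> H1 at depth 7
  - 96.0.0.0/7 clear@7
  add 246.112.0.0/12 -> H6 at depth 12
  - 246.112.0.0/12 clear@12
  add 246.118.0.0/16 -> H4 at depth 16
  lookup 246.118.3.156: bits 1111011001110110 walk d0:-→d1:-→d2:-→d3:-→d4:-→d5:-→d6:-→d7:-→d8:-→d9:-→d10:-→d11:-→d12:-→d13:-→d14:-→d15:-→d16:H4 -> H4
  lookup 246.118.0.132: bits 1111011001110110 walk d0:-→d1:-→d2:-→d3:-→d4:-→d5:-→d6:-→d7:-→d8:-→d9:-→d10:-→d11:-→d12:-→d13:-→d14:-→d15:-→d16:H4 -> H4
  - 246.118.0.0/16 clear@16
  add 0.0.0.0/0 -> H3 at depth 0
  add 251.46.140.153/32 -> H2 at depth 32
  - 251.46.140.153/32 clear@32
  add 0.0.0.0/1 -> H6 at depth 1
  add 246.118.178.0/24 -> H3 at depth 24
  add 244.0.0.0/6 -> H4 at depth 6
  add 96.94.80.0/20 -> H4 at depth 20
  lookup 56.159.124.73: bits 0 walk d0:H3→d1:H6 -> H6
  lookup 98.60.236.83: bits 011000 walk d0:H3→d1:H6→d2:-→d3:-→d4:-→d5:-→d6:- -> H6
  add 0.0.0.0/0 -> H4 at depth 0
  - 0.0.0.0/1 clear@1
  add 96.80.0.0/12 -> H4 at depth 12
  add 96.94.81.64/28 -> H5 at depth 28
  add 96.0.0.0/8 -> H4 at depth 8
  add 251.40.0.0/13 -> H3 at depth 13
  add 96.94.81.75/32 -> H6 at depth 32
  add 246.118.178.0/27 -> H3 at depth 27
  - 96.0.0.0/8 clear@8
  lookup 96.94.80.12: bits 01100000010111100101000 walk d0:H4→d1:-→d2:-→d3:-→d4:-→d5:-→d6:-→d7:-→d8:-→d9:-→d10:-→d11:-→d12:H4→d13:-→d14:-→d15:-→d16:-→d17:-→d18:-→d19:-→d20:H4→d21:-→d22:-→d23:- -> H4
  add 0.0.0.0/0 -> H4 at depth 0
  lookup 96.80.0.0: bits 011000000101 walk d0:H4→d1:-→d2:-→d3:-→d4:-→d5:-→d6:-→d7:-→d8:-→d9:-→d10:-→d11:-→d12:H4 -> H4
  add 246.118.178.0/28 -> H1 at depth 28
  lookup 246.118.178.0: bits 1111011001110110101100100000 walk d0:H4→d1:-→d2:-→d3:-→d4:-→d5:-→d6:H4→d7:-→d8:-→d9:-→d10:-→d11:-→d12:-→d13:-→d14:-→d15:-→d16:-→d17:-→d18:-→d19:-→d20:-→d21:-→d22:-→d23:-→d24:H3→d25:-→d26:-→d27:H3→d28:H1 -> H1
  lookup 251.40.0.121: bits 1111101100101 walk d0:H4→d1:-→d2:-→d3:-→d4:-→d5:-→d6:-→d7:-→d8:-→d9:-→d10:-→d11:-→d12:-→d13:H3 -> H3
  lookup 96.82.33.126: bits 011000000101 walk d0:H4→d1:-→d2:-→d3:-→d4:-→d5:-→d6:-→d7:-→d8:-→d9:-→d10:-→d11:-→d12:H4 -> H4
  add 96.0.0.0/8 -> H6 at depth 8
  add 246.118.128.0/18 -> H4 at depth 18
  lookup 251.40.7.94: bits 1111101100101 walk d0:H4→d1:-→d2:-→d3:-→d4:-→d5:-→d6:-→d7:-→d8:-→d9:-→d10:-→d11:-→d12:-→d13:H3 -> H3
  add 96.94.81.0/24 -> H5 at depth 24

== LOOKUPS ==
["H4","H4","H6","H6","H4","H4","H1","H3","H4","H3"]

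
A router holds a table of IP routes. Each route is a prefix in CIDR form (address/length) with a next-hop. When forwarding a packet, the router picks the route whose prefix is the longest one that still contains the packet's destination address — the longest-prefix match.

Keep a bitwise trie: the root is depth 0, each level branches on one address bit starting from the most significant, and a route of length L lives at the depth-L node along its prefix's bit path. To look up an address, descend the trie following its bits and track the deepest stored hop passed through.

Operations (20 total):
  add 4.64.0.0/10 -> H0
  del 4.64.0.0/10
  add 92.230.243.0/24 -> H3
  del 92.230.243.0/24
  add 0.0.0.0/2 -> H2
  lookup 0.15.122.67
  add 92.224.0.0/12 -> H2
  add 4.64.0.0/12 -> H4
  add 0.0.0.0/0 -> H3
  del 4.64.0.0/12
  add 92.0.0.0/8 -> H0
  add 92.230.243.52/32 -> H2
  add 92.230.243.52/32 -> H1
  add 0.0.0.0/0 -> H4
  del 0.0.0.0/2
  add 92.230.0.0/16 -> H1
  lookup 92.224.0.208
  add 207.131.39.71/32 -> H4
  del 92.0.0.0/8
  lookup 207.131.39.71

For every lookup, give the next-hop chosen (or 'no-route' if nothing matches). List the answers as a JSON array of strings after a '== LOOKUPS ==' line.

Apply in order:
  add 4.64.0.0/10 -> H0 at depth 10
  - 4.64.0.0/10 clear@10
  add 92.230.243.0/24 -> H3 at depth 24
  - 92.230.243.0/24 clear@24
  add 0.0.0.0/2 -> H2 at depth 2
  ? 0.15.122.67  path d0:-→d1:-→d2:H2→d3:-→d4:-→d5:-  best=H2
  add 92.224.0.0/12 -> H2 at depth 12
  add 4.64.0.0/12 -> H4 at depth 12
  add 0.0.0.0/0 -> H3 at depth 0
  - 4.64.0.0/12 clear@12
  add 92.0.0.0/8 -> H0 at depth 8
  add 92.230.243.52/32 -> H2 at depth 32
  add 92.230.243.52/32 -> H1 at depth 32
  add 0.0.0.0/0 -> H4 at depth 0
  - 0.0.0.0/2 clear@2
  add 92.230.0.0/16 -> H1 at depth 16
  ? 92.224.0.208  path d0:H4→d1:-→d2:-→d3:-→d4:-→d5:-→d6:-→d7:-→d8:H0→d9:-→d10:-→d11:-→d12:H2→d13:-  best=H2
  add 207.131.39.71/32 -> H4 at depth 32
  - 92.0.0.0/8 clear@8
  ? 207.131.39.71  path d0:H4→d1:-→d2:-→d3:-→d4:-→d5:-→d6:-→d7:-→d8:-→d9:-→d10:-→d11:-→d12:-→d13:-→d14:-→d15:-→d16:-→d17:-→d18:-→d19:-→d20:-→d21:-→d22:-→d23:-→d24:-→d25:-→d26:-→d27:-→d28:-→d29:-→d30:-→d31:-→d32:H4  best=H4

== LOOKUPS ==
["H2","H2","H4"]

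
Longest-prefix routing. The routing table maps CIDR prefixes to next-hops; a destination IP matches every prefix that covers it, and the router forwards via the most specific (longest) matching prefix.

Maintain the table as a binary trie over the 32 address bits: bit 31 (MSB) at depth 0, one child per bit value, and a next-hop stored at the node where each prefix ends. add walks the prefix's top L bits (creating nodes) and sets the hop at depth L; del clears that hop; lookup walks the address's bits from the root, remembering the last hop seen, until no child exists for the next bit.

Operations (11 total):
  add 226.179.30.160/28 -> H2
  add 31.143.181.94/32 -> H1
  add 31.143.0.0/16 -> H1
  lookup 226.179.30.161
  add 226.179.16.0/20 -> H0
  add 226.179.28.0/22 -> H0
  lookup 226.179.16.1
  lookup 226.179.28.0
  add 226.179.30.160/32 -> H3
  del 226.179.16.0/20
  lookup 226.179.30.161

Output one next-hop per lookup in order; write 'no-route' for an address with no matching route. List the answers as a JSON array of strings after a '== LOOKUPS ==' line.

Process each operation:
  + 226.179.30.160/28 (H2) depth=28
  + 31.143.181.94/32 (H1) depth=32
  + 31.143.0.0/16 (H1) depth=16
  ? 226.179.30.161  path d0:-→d1:-→d2:-→d3:-→d4:-→d5:-→d6:-→d7:-→d8:-→d9:-→d10:-→d11:-→d12:-→d13:-→d14:-→d15:-→d16:-→d17:-→d18:-→d19:-→d20:-→d21:-→d22:-→d23:-→d24:-→d25:-→d26:-→d27:-→d28:H2  best=H2
  + 226.179.16.0/20 (H0) depth=20
  + 226.179.28.0/22 (H0) depth=22
  ? 226.179.16.1  path d0:-→d1:-→d2:-→d3:-→d4:-→d5:-→d6:-→d7:-→d8:-→d9:-→d10:-→d11:-→d12:-→d13:-→d14:-→d15:-→d16:-→d17:-→d18:-→d19:-→d20:H0  best=H0
  ? 226.179.28.0  path d0:-→d1:-→d2:-→d3:-→d4:-→d5:-→d6:-→d7:-→d8:-→d9:-→d10:-→d11:-→d12:-→d13:-→d14:-→d15:-→d16:-→d17:-→d18:-→d19:-→d20:H0→d21:-→d22:H0  best=H0
  + 226.179.30.160/32 (H3) depth=32
  - 226.179.16.0/20 clear@20
  ? 226.179.30.161  path d0:-→d1:-→d2:-→d3:-→d4:-→d5:-→d6:-→d7:-→d8:-→d9:-→d10:-→d11:-→d12:-→d13:-→d14:-→d15:-→d16:-→d17:-→d18:-→d19:-→d20:-→d21:-→d22:H0→d23:-→d24:-→d25:-→d26:-→d27:-→d28:H2→d29:-→d30:-→d31:-  best=H2

== LOOKUPS ==
["H2","H0","H0","H2"]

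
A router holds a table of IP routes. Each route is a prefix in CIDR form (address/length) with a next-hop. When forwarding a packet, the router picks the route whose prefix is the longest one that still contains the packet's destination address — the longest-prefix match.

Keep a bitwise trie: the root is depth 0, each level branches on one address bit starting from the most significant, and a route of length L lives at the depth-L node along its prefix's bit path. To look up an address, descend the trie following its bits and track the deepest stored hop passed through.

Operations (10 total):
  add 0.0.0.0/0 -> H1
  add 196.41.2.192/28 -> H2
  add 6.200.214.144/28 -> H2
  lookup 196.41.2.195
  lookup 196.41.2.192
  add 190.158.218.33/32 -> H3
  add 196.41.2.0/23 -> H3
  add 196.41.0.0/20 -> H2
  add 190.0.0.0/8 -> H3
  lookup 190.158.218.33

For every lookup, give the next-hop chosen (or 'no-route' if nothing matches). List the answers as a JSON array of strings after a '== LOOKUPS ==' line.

Trace:
  + 0.0.0.0/0 (H1) depth=0
  + 196.41.2.192/28 (H2) depth=28
  + 6.200.214.144/28 (H2) depth=28
  lookup 196.41.2.195: bits 1100010000101001000000101100 walk d0:H1→d1:-→d2:-→d3:-→d4:-→d5:-→d6:-→d7:-→d8:-→d9:-→d10:-→d11:-→d12:-→d13:-→d14:-→d15:-→d16:-→d17:-→d18:-→d19:-→d20:-→d21:-→d22:-→d23:-→d24:-→d25:-→d26:-→d27:-→d28:H2 -> H2
  lookup 196.41.2.192: bits 1100010000101001000000101100 walk d0:H1→d1:-→d2:-→d3:-→d4:-→d5:-→d6:-→d7:-→d8:-→d9:-→d10:-→d11:-→d12:-→d13:-→d14:-→d15:-→d16:-→d17:-→d18:-→d19:-→d20:-→d21:-→d22:-→d23:-→d24:-→d25:-→d26:-→d27:-→d28:H2 -> H2
  + 190.158.218.33/32 (H3) depth=32
  + 196.41.2.0/23 (H3) depth=23
  + 196.41.0.0/20 (H2) depth=20
  + 190.0.0.0/8 (H3) depth=8
  lookup 190.158.218.33: bits 10111110100111101101101000100001 walk d0:H1→d1:-→d2:-→d3:-→d4:-→d5:-→d6:-→d7:-→d8:H3→d9:-→d10:-→d11:-→d12:-→d13:-→d14:-→d15:-→d16:-→d17:-→d18:-→d19:-→d20:-→d21:-→d22:-→d23:-→d24:-→d25:-→d26:-→d27:-→d28:-→d29:-→d30:-→d31:-→d32:H3 -> H3

== LOOKUPS ==
["H2","H2","H3"]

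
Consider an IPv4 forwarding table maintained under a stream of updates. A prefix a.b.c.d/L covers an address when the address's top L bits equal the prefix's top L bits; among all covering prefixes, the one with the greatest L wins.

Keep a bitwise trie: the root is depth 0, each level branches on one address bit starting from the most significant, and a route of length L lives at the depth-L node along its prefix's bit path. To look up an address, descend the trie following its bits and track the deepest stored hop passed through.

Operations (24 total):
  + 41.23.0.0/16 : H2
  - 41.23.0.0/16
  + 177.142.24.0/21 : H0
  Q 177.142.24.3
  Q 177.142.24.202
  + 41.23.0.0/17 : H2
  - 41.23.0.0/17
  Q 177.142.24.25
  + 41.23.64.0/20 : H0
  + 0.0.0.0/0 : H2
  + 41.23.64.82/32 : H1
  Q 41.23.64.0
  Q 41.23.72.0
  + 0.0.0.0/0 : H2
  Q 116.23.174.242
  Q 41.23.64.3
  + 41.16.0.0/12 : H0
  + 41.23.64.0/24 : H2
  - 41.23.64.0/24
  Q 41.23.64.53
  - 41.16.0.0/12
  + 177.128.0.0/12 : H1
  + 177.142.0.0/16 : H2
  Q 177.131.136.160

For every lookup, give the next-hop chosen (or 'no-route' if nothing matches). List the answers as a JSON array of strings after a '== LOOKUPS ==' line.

Trace:
  + 41.23.0.0/16 (H2) depth=16
  - 41.23.0.0/16 clear@16
  + 177.142.24.0/21 (H0) depth=21
  lookup 177.142.24.3: bits 101100011000111000011 walk d0:-→d1:-→d2:-→d3:-→d4:-→d5:-→d6:-→d7:-→d8:-→d9:-→d10:-→d11:-→d12:-→d13:-→d14:-→d15:-→d16:-→d17:-→d18:-→d19:-→d20:-→d21:H0 -> H0
  lookup 177.142.24.202: bits 101100011000111000011 walk d0:-→d1:-→d2:-→d3:-→d4:-→d5:-→d6:-→d7:-→d8:-→d9:-→d10:-→d11:-→d12:-→d13:-→d14:-→d15:-→d16:-→d17:-→d18:-→d19:-→d20:-→d21:H0 -> H0
  + 41.23.0.0/17 (H2) depth=17
  - 41.23.0.0/17 clear@17
  lookup 177.142.24.25: bits 101100011000111000011 walk d0:-→d1:-→d2:-→d3:-→d4:-→d5:-→d6:-→d7:-→d8:-→d9:-→d10:-→d11:-→d12:-→d13:-→d14:-→d15:-→d16:-→d17:-→d18:-→d19:-→d20:-→d21:H0 -> H0
  + 41.23.64.0/20 (H0) depth=20
  + 0.0.0.0/0 (H2) depth=0
  + 41.23.64.82/32 (H1) depth=32
  lookup 41.23.64.0: bits 0010100100010111010000000 walk d0:H2→d1:-→d2:-→d3:-→d4:-→d5:-→d6:-→d7:-→d8:-→d9:-→d10:-→d11:-→d12:-→d13:-→d14:-→d15:-→d16:-→d17:-→d18:-→d19:-→d20:H0→d21:-→d22:-→d23:-→d24:-→d25:- -> H0
  lookup 41.23.72.0: bits 00101001000101110100 walk d0:H2→d1:-→d2:-→d3:-→d4:-→d5:-→d6:-→d7:-→d8:-→d9:-→d10:-→d11:-→d12:-→d13:-→d14:-→d15:-→d16:-→d17:-→d18:-→d19:-→d20:H0 -> H0
  + 0.0.0.0/0 (H2) depth=0
  lookup 116.23.174.242: bits 0 walk d0:H2→d1:- -> H2
  lookup 41.23.64.3: bits 0010100100010111010000000 walk d0:H2→d1:-→d2:-→d3:-→d4:-→d5:-→d6:-→d7:-→d8:-→d9:-→d10:-→d11:-→d12:-→d13:-→d14:-→d15:-→d16:-→d17:-→d18:-→d19:-→d20:H0→d21:-→d22:-→d23:-→d24:-→d25:- -> H0
  + 41.16.0.0/12 (H0) depth=12
  + 41.23.64.0/24 (H2) depth=24
  - 41.23.64.0/24 clear@24
  lookup 41.23.64.53: bits 0010100100010111010000000 walk d0:H2→d1:-→d2:-→d3:-→d4:-→d5:-→d6:-→d7:-→d8:-→d9:-→d10:-→d11:-→d12:H0→d13:-→d14:-→d15:-→d16:-→d17:-→d18:-→d19:-→d20:H0→d21:-→d22:-→d23:-→d24:-→d25:- -> H0
  - 41.16.0.0/12 clear@12
  + 177.128.0.0/12 (H1) depth=12
  + 177.142.0.0/16 (H2) depth=16
  lookup 177.131.136.160: bits 101100011000 walk d0:H2→d1:-→d2:-→d3:-→d4:-→d5:-→d6:-→d7:-→d8:-→d9:-→d10:-→d11:-→d12:H1 -> H1

== LOOKUPS ==
["H0","H0","H0","H0","H0","H2","H0","H0","H1"]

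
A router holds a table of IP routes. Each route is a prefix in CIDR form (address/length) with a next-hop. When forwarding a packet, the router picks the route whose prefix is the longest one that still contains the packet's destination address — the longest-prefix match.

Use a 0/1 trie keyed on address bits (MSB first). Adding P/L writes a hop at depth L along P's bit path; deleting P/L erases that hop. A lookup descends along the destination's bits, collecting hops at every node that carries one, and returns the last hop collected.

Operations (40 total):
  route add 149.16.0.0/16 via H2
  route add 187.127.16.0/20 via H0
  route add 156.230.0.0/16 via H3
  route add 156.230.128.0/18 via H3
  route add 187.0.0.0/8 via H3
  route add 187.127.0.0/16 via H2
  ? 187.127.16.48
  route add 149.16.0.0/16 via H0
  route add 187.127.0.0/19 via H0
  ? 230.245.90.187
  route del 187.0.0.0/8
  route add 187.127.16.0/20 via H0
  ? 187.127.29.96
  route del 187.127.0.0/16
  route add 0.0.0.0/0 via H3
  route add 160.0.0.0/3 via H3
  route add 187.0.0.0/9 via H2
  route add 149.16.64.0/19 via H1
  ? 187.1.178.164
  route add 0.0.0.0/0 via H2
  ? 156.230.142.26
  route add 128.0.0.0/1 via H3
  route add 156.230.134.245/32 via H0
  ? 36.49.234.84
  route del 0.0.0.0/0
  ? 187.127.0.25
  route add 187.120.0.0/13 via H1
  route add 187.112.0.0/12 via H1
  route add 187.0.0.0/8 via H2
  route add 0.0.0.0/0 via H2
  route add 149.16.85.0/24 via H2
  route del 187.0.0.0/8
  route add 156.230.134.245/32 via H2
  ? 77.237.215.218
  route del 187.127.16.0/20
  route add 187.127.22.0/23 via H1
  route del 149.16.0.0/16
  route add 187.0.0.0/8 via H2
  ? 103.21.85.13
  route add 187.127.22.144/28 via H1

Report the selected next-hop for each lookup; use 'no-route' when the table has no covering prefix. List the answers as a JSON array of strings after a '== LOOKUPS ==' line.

Apply in order:
  add 149.16.0.0/16 -> H2 at depth 16
  add 187.127.16.0/20 -> H0 at depth 20
  add 156.230.0.0/16 -> H3 at depth 16
  add 156.230.128.0/18 -> H3 at depth 18
  add 187.0.0.0/8 -> H3 at depth 8
  add 187.127.0.0/16 -> H2 at depth 16
  ? 187.127.16.48  path d0:-→d1:-→d2:-→d3:-→d4:-→d5:-→d6:-→d7:-→d8:H3→d9:-→d10:-→d11:-→d12:-→d13:-→d14:-→d15:-→d16:H2→d17:-→d18:-→d19:-→d20:H0  best=H0
  add 149.16.0.0/16 -> H0 at depth 16
  add 187.127.0.0/19 -> H0 at depth 19
  ? 230.245.90.187  path d0:-→d1:-  best=no-route
  - 187.0.0.0/8 clear@8
  add 187.127.16.0/20 -> H0 at depth 20
  ? 187.127.29.96  path d0:-→d1:-→d2:-→d3:-→d4:-→d5:-→d6:-→d7:-→d8:-→d9:-→d10:-→d11:-→d12:-→d13:-→d14:-→d15:-→d16:H2→d17:-→d18:-→d19:H0→d20:H0  best=H0
  - 187.127.0.0/16 clear@16
  add 0.0.0.0/0 -> H3 at depth 0
  add 160.0.0.0/3 -> H3 at depth 3
  add 187.0.0.0/9 -> H2 at depth 9
  add 149.16.64.0/19 -> H1 at depth 19
  ? 187.1.178.164  path d0:H3→d1:-→d2:-→d3:H3→d4:-→d5:-→d6:-→d7:-→d8:-→d9:H2  best=H2
  add 0.0.0.0/0 -> H2 at depth 0
  ? 156.230.142.26  path d0:H2→d1:-→d2:-→d3:-→d4:-→d5:-→d6:-→d7:-→d8:-→d9:-→d10:-→d11:-→d12:-→d13:-→d14:-→d15:-→d16:H3→d17:-→d18:H3  best=H3
  add 128.0.0.0/1 -> H3 at depth 1
  add 156.230.134.245/32 -> H0 at depth 32
  ? 36.49.234.84  path d0:H2  best=H2
  - 0.0.0.0/0 clear@0
  ? 187.127.0.25  path d0:-→d1:H3→d2:-→d3:H3→d4:-→d5:-→d6:-→d7:-→d8:-→d9:H2→d10:-→d11:-→d12:-→d13:-→d14:-→d15:-→d16:-→d17:-→d18:-→d19:H0  best=H0
  add 187.120.0.0/13 -> H1 at depth 13
  add 187.112.0.0/12 -> H1 at depth 12
  add 187.0.0.0/8 -> H2 at depth 8
  add 0.0.0.0/0 -> H2 at depth 0
  add 149.16.85.0/24 -> H2 at depth 24
  - 187.0.0.0/8 clear@8
  add 156.230.134.245/32 -> H2 at depth 32
  ? 77.237.215.218  path d0:H2  best=H2
  - 187.127.16.0/20 clear@20
  add 187.127.22.0/23 -> H1 at depth 23
  - 149.16.0.0/16 clear@16
  add 187.0.0.0/8 -> H2 at depth 8
  ? 103.21.85.13  path d0:H2  best=H2
  add 187.127.22.144/28 -> H1 at depth 28

== LOOKUPS ==
["H0","no-route","H0","H2","H3","H2","H0","H2","H2"]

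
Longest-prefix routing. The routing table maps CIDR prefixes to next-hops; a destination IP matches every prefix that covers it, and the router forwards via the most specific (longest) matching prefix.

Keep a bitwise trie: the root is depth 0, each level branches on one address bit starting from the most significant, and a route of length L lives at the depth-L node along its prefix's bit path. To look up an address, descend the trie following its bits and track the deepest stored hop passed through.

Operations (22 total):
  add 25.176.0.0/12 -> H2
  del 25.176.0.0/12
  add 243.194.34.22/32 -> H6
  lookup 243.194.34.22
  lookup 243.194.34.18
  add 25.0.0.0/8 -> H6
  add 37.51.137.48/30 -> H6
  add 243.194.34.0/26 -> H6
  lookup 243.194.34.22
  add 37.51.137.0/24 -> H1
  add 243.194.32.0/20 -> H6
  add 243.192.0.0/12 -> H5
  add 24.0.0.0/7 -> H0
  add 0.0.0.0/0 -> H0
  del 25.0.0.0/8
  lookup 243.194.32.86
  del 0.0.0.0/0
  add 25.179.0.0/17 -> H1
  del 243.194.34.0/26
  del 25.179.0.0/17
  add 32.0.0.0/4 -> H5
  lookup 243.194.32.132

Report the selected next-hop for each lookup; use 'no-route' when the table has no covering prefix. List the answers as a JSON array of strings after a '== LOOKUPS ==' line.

Trace:
  + 25.176.0.0/12 (H2) depth=12
  del 25.176.0.0/12 (clear depth 12)
  + 243.194.34.22/32 (H6) depth=32
  Q 243.194.34.22: descend 11110011110000100010001000010110 ; hops seen [H6] ; pick H6
  Q 243.194.34.18: descend 11110011110000100010001000010 ; hops seen [∅] ; pick no-route
  + 25.0.0.0/8 (H6) depth=8
  + 37.51.137.48/30 (H6) depth=30
  + 243.194.34.0/26 (H6) depth=26
  Q 243.194.34.22: descend 11110011110000100010001000010110 ; hops seen [H6,H6] ; pick H6
  + 37.51.137.0/24 (H1) depth=24
  + 243.194.32.0/20 (H6) depth=20
  + 243.192.0.0/12 (H5) depth=12
  + 24.0.0.0/7 (H0) depth=7
  + 0.0.0.0/0 (H0) depth=0
  del 25.0.0.0/8 (clear depth 8)
  Q 243.194.32.86: descend 1111001111000010001000 ; hops seen [H0,H5,H6] ; pick H6
  del 0.0.0.0/0 (clear depth 0)
  + 25.179.0.0/17 (H1) depth=17
  del 243.194.34.0/26 (clear depth 26)
  del 25.179.0.0/17 (clear depth 17)
  + 32.0.0.0/4 (H5) depth=4
  Q 243.194.32.132: descend 1111001111000010001000 ; hops seen [H5,H6] ; pick H6

== LOOKUPS ==
["H6","no-route","H6","H6","H6"]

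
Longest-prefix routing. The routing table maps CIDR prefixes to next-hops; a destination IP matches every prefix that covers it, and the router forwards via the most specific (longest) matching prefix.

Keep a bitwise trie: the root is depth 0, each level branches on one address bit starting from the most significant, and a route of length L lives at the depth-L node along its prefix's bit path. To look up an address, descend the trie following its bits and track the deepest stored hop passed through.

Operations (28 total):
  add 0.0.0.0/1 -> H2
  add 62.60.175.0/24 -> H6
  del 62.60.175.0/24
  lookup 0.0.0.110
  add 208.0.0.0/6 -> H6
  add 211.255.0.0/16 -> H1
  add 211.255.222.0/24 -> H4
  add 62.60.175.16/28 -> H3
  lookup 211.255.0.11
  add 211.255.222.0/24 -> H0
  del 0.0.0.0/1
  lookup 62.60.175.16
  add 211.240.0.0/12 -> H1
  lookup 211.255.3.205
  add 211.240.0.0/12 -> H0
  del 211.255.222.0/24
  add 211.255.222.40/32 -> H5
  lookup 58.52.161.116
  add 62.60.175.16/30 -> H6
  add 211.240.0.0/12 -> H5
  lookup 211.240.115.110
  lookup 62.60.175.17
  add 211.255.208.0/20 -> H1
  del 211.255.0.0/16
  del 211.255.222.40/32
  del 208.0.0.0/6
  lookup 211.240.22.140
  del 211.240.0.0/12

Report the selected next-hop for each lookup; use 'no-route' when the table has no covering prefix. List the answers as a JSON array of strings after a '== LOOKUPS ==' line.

Apply in order:
  add 0.0.0.0/1 -> H2 at depth 1
  add 62.60.175.0/24 -> H6 at depth 24
  - 62.60.175.0/24 clear@24
  ? 0.0.0.110  path d0:-→d1:H2→d2:-  best=H2
  add 208.0.0.0/6 -> H6 at depth 6
  add 211.255.0.0/16 -> H1 at depth 16
  add 211.255.222.0/24 -> H4 at depth 24
  add 62.60.175.16/28 -> H3 at depth 28
  ? 211.255.0.11  path d0:-→d1:-→d2:-→d3:-→d4:-→d5:-→d6:H6→d7:-→d8:-→d9:-→d10:-→d11:-→d12:-→d13:-→d14:-→d15:-→d16:H1  best=H1
  add 211.255.222.0/24 -> H0 at depth 24
  - 0.0.0.0/1 clear@1
  ? 62.60.175.16  path d0:-→d1:-→d2:-→d3:-→d4:-→d5:-→d6:-→d7:-→d8:-→d9:-→d10:-→d11:-→d12:-→d13:-→d14:-→d15:-→d16:-→d17:-→d18:-→d19:-→d20:-→d21:-→d22:-→d23:-→d24:-→d25:-→d26:-→d27:-→d28:H3  best=H3
  add 211.240.0.0/12 -> H1 at depth 12
  ? 211.255.3.205  path d0:-→d1:-→d2:-→d3:-→d4:-→d5:-→d6:H6→d7:-→d8:-→d9:-→d10:-→d11:-→d12:H1→d13:-→d14:-→d15:-→d16:H1  best=H1
  add 211.240.0.0/12 -> H0 at depth 12
  - 211.255.222.0/24 clear@24
  add 211.255.222.40/32 -> H5 at depth 32
  ? 58.52.161.116  path d0:-→d1:-→d2:-→d3:-→d4:-→d5:-  best=no-route
  add 62.60.175.16/30 -> H6 at depth 30
  add 211.240.0.0/12 -> H5 at depth 12
  ? 211.240.115.110  path d0:-→d1:-→d2:-→d3:-→d4:-→d5:-→d6:H6→d7:-→d8:-→d9:-→d10:-→d11:-→d12:H5  best=H5
  ? 62.60.175.17  path d0:-→d1:-→d2:-→d3:-→d4:-→d5:-→d6:-→d7:-→d8:-→d9:-→d10:-→d11:-→d12:-→d13:-→d14:-→d15:-→d16:-→d17:-→d18:-→d19:-→d20:-→d21:-→d22:-→d23:-→d24:-→d25:-→d26:-→d27:-→d28:H3→d29:-→d30:H6  best=H6
  add 211.255.208.0/20 -> H1 at depth 20
  - 211.255.0.0/16 clear@16
  - 211.255.222.40/32 clear@32
  - 208.0.0.0/6 clear@6
  ? 211.240.22.140  path d0:-→d1:-→d2:-→d3:-→d4:-→d5:-→d6:-→d7:-→d8:-→d9:-→d10:-→d11:-→d12:H5  best=H5
  - 211.240.0.0/12 clear@12

== LOOKUPS ==
["H2","H1","H3","H1","no-route","H5","H6","H5"]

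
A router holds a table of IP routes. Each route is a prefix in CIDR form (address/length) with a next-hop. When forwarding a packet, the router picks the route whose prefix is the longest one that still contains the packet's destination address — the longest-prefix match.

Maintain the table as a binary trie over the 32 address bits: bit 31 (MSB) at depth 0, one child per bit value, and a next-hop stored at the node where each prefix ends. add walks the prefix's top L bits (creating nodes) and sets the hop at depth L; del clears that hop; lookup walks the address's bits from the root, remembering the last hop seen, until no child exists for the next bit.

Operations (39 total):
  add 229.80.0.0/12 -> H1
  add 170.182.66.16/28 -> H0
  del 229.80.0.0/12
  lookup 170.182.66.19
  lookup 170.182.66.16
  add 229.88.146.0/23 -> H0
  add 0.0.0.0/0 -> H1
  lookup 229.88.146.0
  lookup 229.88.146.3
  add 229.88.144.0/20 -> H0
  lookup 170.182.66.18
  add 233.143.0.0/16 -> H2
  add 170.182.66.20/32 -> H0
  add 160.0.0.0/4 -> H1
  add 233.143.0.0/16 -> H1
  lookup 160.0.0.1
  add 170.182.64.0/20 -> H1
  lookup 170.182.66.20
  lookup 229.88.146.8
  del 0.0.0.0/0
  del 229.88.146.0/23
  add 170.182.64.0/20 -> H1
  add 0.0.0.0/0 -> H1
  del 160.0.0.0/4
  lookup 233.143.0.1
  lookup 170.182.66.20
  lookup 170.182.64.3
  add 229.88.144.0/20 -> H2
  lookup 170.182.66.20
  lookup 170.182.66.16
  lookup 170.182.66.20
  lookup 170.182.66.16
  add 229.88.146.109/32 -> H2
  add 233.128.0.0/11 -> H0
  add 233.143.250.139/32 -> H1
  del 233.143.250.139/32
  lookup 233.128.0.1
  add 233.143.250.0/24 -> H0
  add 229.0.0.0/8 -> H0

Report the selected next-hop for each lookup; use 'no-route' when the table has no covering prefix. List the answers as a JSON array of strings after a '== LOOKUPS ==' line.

Process each operation:
  add 229.80.0.0/12 -> H1 at depth 12
  add 170.182.66.16/28 -> H0 at depth 28
  - 229.80.0.0/12 clear@12
  Q 170.182.66.19: descend 1010101010110110010000100001 ; hops seen [H0] ; pick H0
  Q 170.182.66.16: descend 1010101010110110010000100001 ; hops seen [H0] ; pick H0
  add 229.88.146.0/23 -> H0 at depth 23
  add 0.0.0.0/0 -> H1 at depth 0
  Q 229.88.146.0: descend 11100101010110001001001 ; hops seen [H1,H0] ; pick H0
  Q 229.88.146.3: descend 11100101010110001001001 ; hops seen [H1,H0] ; pick H0
  add 229.88.144.0/20 -> H0 at depth 20
  Q 170.182.66.18: descend 1010101010110110010000100001 ; hops seen [H1,H0] ; pick H0
  add 233.143.0.0/16 -> H2 at depth 16
  add 170.182.66.20/32 -> H0 at depth 32
  add 160.0.0.0/4 -> H1 at depth 4
  add 233.143.0.0/16 -> H1 at depth 16
  Q 160.0.0.1: descend 1010 ; hops seen [H1,H1] ; pick H1
  add 170.182.64.0/20 -> H1 at depth 20
  Q 170.182.66.20: descend 10101010101101100100001000010100 ; hops seen [H1,H1,H1,H0,H0] ; pick H0
  Q 229.88.146.8: descend 11100101010110001001001 ; hops seen [H1,H0,H0] ; pick H0
  - 0.0.0.0/0 clear@0
  - 229.88.146.0/23 clear@23
  add 170.182.64.0/20 -> H1 at depth 20
  add 0.0.0.0/0 -> H1 at depth 0
  - 160.0.0.0/4 clear@4
  Q 233.143.0.1: descend 1110100110001111 ; hops seen [H1,H1] ; pick H1
  Q 170.182.66.20: descend 10101010101101100100001000010100 ; hops seen [H1,H1,H0,H0] ; pick H0
  Q 170.182.64.3: descend 1010101010110110010000 ; hops seen [H1,H1] ; pick H1
  add 229.88.144.0/20 -> H2 at depth 20
  Q 170.182.66.20: descend 10101010101101100100001000010100 ; hops seen [H1,H1,H0,H0] ; pick H0
  Q 170.182.66.16: descend 10101010101101100100001000010 ; hops seen [H1,H1,H0] ; pick H0
  Q 170.182.66.20: descend 10101010101101100100001000010100 ; hops seen [H1,H1,H0,H0] ; pick H0
  Q 170.182.66.16: descend 10101010101101100100001000010 ; hops seen [H1,H1,H0] ; pick H0
  add 229.88.146.109/32 -> H2 at depth 32
  add 233.128.0.0/11 -> H0 at depth 11
  add 233.143.250.139/32 -> H1 at depth 32
  - 233.143.250.139/32 clear@32
  Q 233.128.0.1: descend 111010011000 ; hops seen [H1,H0] ; pick H0
  add 233.143.250.0/24 -> H0 at depth 24
  add 229.0.0.0/8 -> H0 at depth 8

== LOOKUPS ==
["H0","H0","H0","H0","H0","H1","H0","H0","H1","H0","H1","H0","H0","H0","H0","H0"]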